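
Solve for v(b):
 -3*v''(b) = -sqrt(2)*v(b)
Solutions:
 v(b) = C1*exp(-2^(1/4)*sqrt(3)*b/3) + C2*exp(2^(1/4)*sqrt(3)*b/3)


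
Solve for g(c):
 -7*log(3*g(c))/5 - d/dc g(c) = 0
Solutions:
 5*Integral(1/(log(_y) + log(3)), (_y, g(c)))/7 = C1 - c


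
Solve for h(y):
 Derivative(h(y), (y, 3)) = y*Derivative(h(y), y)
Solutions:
 h(y) = C1 + Integral(C2*airyai(y) + C3*airybi(y), y)


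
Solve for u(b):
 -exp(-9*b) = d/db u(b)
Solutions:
 u(b) = C1 + exp(-9*b)/9


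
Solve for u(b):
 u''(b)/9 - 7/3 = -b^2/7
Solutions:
 u(b) = C1 + C2*b - 3*b^4/28 + 21*b^2/2


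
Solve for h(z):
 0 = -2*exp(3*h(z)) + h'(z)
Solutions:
 h(z) = log(-1/(C1 + 6*z))/3
 h(z) = log((-1/(C1 + 2*z))^(1/3)*(-3^(2/3) - 3*3^(1/6)*I)/6)
 h(z) = log((-1/(C1 + 2*z))^(1/3)*(-3^(2/3) + 3*3^(1/6)*I)/6)


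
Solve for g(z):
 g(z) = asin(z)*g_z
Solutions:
 g(z) = C1*exp(Integral(1/asin(z), z))


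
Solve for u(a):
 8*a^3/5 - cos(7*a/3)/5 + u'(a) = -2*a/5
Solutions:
 u(a) = C1 - 2*a^4/5 - a^2/5 + 3*sin(7*a/3)/35


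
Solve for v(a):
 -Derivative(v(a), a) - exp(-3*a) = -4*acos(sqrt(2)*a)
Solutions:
 v(a) = C1 + 4*a*acos(sqrt(2)*a) - 2*sqrt(2)*sqrt(1 - 2*a^2) + exp(-3*a)/3


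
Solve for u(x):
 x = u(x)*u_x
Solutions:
 u(x) = -sqrt(C1 + x^2)
 u(x) = sqrt(C1 + x^2)


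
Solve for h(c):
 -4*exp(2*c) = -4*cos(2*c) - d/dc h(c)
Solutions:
 h(c) = C1 + 2*exp(2*c) - 2*sin(2*c)


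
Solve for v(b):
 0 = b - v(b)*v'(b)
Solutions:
 v(b) = -sqrt(C1 + b^2)
 v(b) = sqrt(C1 + b^2)


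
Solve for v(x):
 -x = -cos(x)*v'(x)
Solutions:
 v(x) = C1 + Integral(x/cos(x), x)


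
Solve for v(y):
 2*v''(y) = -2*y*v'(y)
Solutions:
 v(y) = C1 + C2*erf(sqrt(2)*y/2)


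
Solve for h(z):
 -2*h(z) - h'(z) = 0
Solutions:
 h(z) = C1*exp(-2*z)


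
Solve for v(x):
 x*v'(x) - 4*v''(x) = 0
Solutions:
 v(x) = C1 + C2*erfi(sqrt(2)*x/4)


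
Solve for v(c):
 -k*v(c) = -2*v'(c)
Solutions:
 v(c) = C1*exp(c*k/2)


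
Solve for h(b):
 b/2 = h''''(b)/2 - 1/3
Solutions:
 h(b) = C1 + C2*b + C3*b^2 + C4*b^3 + b^5/120 + b^4/36


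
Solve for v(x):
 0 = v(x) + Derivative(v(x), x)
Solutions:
 v(x) = C1*exp(-x)


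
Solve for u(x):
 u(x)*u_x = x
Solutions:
 u(x) = -sqrt(C1 + x^2)
 u(x) = sqrt(C1 + x^2)


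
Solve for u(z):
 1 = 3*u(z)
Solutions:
 u(z) = 1/3


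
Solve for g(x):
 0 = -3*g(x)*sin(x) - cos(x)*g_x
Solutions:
 g(x) = C1*cos(x)^3


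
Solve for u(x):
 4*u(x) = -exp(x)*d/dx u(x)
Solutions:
 u(x) = C1*exp(4*exp(-x))


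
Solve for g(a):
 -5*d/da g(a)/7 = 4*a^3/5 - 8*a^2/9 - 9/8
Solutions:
 g(a) = C1 - 7*a^4/25 + 56*a^3/135 + 63*a/40


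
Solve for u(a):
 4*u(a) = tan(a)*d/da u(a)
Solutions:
 u(a) = C1*sin(a)^4


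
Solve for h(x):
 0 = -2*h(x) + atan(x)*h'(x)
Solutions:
 h(x) = C1*exp(2*Integral(1/atan(x), x))


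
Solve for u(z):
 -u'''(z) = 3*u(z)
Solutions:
 u(z) = C3*exp(-3^(1/3)*z) + (C1*sin(3^(5/6)*z/2) + C2*cos(3^(5/6)*z/2))*exp(3^(1/3)*z/2)


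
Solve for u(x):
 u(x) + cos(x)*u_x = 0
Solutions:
 u(x) = C1*sqrt(sin(x) - 1)/sqrt(sin(x) + 1)


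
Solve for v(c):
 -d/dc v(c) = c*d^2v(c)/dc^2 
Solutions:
 v(c) = C1 + C2*log(c)


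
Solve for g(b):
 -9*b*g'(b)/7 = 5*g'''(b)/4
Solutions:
 g(b) = C1 + Integral(C2*airyai(-210^(2/3)*b/35) + C3*airybi(-210^(2/3)*b/35), b)


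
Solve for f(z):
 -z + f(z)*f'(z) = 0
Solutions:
 f(z) = -sqrt(C1 + z^2)
 f(z) = sqrt(C1 + z^2)


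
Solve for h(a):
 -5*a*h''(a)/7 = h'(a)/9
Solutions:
 h(a) = C1 + C2*a^(38/45)


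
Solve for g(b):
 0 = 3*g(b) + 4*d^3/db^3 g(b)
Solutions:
 g(b) = C3*exp(-6^(1/3)*b/2) + (C1*sin(2^(1/3)*3^(5/6)*b/4) + C2*cos(2^(1/3)*3^(5/6)*b/4))*exp(6^(1/3)*b/4)


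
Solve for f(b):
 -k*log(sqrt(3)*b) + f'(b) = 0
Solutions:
 f(b) = C1 + b*k*log(b) - b*k + b*k*log(3)/2


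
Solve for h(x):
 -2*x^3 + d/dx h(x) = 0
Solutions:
 h(x) = C1 + x^4/2


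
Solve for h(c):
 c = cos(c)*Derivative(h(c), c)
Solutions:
 h(c) = C1 + Integral(c/cos(c), c)


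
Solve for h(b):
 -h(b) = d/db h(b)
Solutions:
 h(b) = C1*exp(-b)


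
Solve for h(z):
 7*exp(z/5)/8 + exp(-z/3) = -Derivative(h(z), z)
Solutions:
 h(z) = C1 - 35*exp(z/5)/8 + 3*exp(-z/3)


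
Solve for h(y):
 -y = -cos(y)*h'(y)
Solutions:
 h(y) = C1 + Integral(y/cos(y), y)


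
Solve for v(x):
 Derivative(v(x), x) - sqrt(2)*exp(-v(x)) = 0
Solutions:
 v(x) = log(C1 + sqrt(2)*x)


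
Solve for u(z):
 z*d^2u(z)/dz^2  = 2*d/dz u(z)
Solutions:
 u(z) = C1 + C2*z^3


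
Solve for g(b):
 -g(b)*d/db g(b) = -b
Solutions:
 g(b) = -sqrt(C1 + b^2)
 g(b) = sqrt(C1 + b^2)


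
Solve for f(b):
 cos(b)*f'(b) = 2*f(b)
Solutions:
 f(b) = C1*(sin(b) + 1)/(sin(b) - 1)


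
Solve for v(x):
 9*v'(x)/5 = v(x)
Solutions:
 v(x) = C1*exp(5*x/9)


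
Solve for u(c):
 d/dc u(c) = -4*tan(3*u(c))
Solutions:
 u(c) = -asin(C1*exp(-12*c))/3 + pi/3
 u(c) = asin(C1*exp(-12*c))/3


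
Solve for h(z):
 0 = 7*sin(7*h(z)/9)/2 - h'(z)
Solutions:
 -7*z/2 + 9*log(cos(7*h(z)/9) - 1)/14 - 9*log(cos(7*h(z)/9) + 1)/14 = C1


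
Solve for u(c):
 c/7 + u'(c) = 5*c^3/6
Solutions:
 u(c) = C1 + 5*c^4/24 - c^2/14


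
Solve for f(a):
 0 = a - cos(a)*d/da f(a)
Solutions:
 f(a) = C1 + Integral(a/cos(a), a)


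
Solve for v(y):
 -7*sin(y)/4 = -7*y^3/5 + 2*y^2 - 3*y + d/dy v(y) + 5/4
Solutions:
 v(y) = C1 + 7*y^4/20 - 2*y^3/3 + 3*y^2/2 - 5*y/4 + 7*cos(y)/4


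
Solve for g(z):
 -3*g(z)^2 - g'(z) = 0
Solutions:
 g(z) = 1/(C1 + 3*z)


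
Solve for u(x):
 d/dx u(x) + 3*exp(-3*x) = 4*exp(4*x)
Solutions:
 u(x) = C1 + exp(4*x) + exp(-3*x)


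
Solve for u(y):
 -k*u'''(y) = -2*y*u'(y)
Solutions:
 u(y) = C1 + Integral(C2*airyai(2^(1/3)*y*(1/k)^(1/3)) + C3*airybi(2^(1/3)*y*(1/k)^(1/3)), y)


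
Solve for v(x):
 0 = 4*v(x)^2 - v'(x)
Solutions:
 v(x) = -1/(C1 + 4*x)


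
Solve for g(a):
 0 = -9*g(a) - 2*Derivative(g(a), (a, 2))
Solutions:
 g(a) = C1*sin(3*sqrt(2)*a/2) + C2*cos(3*sqrt(2)*a/2)


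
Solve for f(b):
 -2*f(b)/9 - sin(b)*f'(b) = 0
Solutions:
 f(b) = C1*(cos(b) + 1)^(1/9)/(cos(b) - 1)^(1/9)


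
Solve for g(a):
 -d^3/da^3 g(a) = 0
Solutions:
 g(a) = C1 + C2*a + C3*a^2


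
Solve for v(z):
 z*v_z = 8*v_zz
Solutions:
 v(z) = C1 + C2*erfi(z/4)


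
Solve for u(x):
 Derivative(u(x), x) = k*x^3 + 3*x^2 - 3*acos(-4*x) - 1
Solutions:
 u(x) = C1 + k*x^4/4 + x^3 - 3*x*acos(-4*x) - x - 3*sqrt(1 - 16*x^2)/4


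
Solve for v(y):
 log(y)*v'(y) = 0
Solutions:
 v(y) = C1


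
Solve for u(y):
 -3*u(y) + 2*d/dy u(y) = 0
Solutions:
 u(y) = C1*exp(3*y/2)


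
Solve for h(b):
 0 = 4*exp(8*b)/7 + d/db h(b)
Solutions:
 h(b) = C1 - exp(8*b)/14


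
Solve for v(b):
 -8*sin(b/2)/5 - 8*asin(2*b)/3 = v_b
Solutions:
 v(b) = C1 - 8*b*asin(2*b)/3 - 4*sqrt(1 - 4*b^2)/3 + 16*cos(b/2)/5


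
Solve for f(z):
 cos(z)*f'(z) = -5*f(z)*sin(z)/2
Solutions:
 f(z) = C1*cos(z)^(5/2)


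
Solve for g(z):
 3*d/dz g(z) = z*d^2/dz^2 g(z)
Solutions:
 g(z) = C1 + C2*z^4


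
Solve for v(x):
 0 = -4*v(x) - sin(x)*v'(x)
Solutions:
 v(x) = C1*(cos(x)^2 + 2*cos(x) + 1)/(cos(x)^2 - 2*cos(x) + 1)


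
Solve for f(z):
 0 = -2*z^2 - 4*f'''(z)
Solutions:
 f(z) = C1 + C2*z + C3*z^2 - z^5/120


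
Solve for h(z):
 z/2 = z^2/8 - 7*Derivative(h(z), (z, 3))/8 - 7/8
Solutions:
 h(z) = C1 + C2*z + C3*z^2 + z^5/420 - z^4/42 - z^3/6


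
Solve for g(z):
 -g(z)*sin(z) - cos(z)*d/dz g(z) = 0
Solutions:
 g(z) = C1*cos(z)


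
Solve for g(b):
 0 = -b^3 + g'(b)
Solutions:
 g(b) = C1 + b^4/4


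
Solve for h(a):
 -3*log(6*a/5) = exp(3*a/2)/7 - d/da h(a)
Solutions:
 h(a) = C1 + 3*a*log(a) + 3*a*(-log(5) - 1 + log(6)) + 2*exp(3*a/2)/21


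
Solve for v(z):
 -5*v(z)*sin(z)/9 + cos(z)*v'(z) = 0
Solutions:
 v(z) = C1/cos(z)^(5/9)


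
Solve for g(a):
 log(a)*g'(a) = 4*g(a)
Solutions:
 g(a) = C1*exp(4*li(a))


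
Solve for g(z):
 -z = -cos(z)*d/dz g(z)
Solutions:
 g(z) = C1 + Integral(z/cos(z), z)


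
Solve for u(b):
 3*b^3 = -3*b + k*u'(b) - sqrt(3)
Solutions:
 u(b) = C1 + 3*b^4/(4*k) + 3*b^2/(2*k) + sqrt(3)*b/k


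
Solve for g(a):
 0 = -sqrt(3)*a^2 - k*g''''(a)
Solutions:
 g(a) = C1 + C2*a + C3*a^2 + C4*a^3 - sqrt(3)*a^6/(360*k)


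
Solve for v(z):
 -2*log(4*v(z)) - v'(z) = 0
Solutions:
 Integral(1/(log(_y) + 2*log(2)), (_y, v(z)))/2 = C1 - z


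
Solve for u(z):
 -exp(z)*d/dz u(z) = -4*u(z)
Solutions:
 u(z) = C1*exp(-4*exp(-z))


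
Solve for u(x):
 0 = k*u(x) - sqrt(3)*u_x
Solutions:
 u(x) = C1*exp(sqrt(3)*k*x/3)


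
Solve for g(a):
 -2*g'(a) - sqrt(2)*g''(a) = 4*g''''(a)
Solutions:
 g(a) = C1 + C2*exp(-3^(1/3)*a*(-(18 + sqrt(6)*sqrt(sqrt(2) + 54))^(1/3) + sqrt(2)*3^(1/3)/(18 + sqrt(6)*sqrt(sqrt(2) + 54))^(1/3))/12)*sin(3^(1/6)*a*(3*sqrt(2)/(18 + sqrt(6)*sqrt(sqrt(2) + 54))^(1/3) + 3^(2/3)*(18 + sqrt(6)*sqrt(sqrt(2) + 54))^(1/3))/12) + C3*exp(-3^(1/3)*a*(-(18 + sqrt(6)*sqrt(sqrt(2) + 54))^(1/3) + sqrt(2)*3^(1/3)/(18 + sqrt(6)*sqrt(sqrt(2) + 54))^(1/3))/12)*cos(3^(1/6)*a*(3*sqrt(2)/(18 + sqrt(6)*sqrt(sqrt(2) + 54))^(1/3) + 3^(2/3)*(18 + sqrt(6)*sqrt(sqrt(2) + 54))^(1/3))/12) + C4*exp(3^(1/3)*a*(-(18 + sqrt(6)*sqrt(sqrt(2) + 54))^(1/3) + sqrt(2)*3^(1/3)/(18 + sqrt(6)*sqrt(sqrt(2) + 54))^(1/3))/6)


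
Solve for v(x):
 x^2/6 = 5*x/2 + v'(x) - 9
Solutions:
 v(x) = C1 + x^3/18 - 5*x^2/4 + 9*x


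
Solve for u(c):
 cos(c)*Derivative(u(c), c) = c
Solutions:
 u(c) = C1 + Integral(c/cos(c), c)


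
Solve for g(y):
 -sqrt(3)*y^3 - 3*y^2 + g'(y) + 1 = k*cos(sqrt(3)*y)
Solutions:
 g(y) = C1 + sqrt(3)*k*sin(sqrt(3)*y)/3 + sqrt(3)*y^4/4 + y^3 - y


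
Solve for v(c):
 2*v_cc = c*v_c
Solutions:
 v(c) = C1 + C2*erfi(c/2)


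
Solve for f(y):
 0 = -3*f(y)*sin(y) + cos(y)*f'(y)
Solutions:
 f(y) = C1/cos(y)^3


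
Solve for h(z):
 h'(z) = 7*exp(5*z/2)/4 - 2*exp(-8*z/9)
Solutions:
 h(z) = C1 + 7*exp(5*z/2)/10 + 9*exp(-8*z/9)/4


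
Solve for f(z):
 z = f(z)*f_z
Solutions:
 f(z) = -sqrt(C1 + z^2)
 f(z) = sqrt(C1 + z^2)


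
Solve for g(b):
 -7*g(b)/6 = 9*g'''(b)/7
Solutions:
 g(b) = C3*exp(-14^(2/3)*b/6) + (C1*sin(14^(2/3)*sqrt(3)*b/12) + C2*cos(14^(2/3)*sqrt(3)*b/12))*exp(14^(2/3)*b/12)


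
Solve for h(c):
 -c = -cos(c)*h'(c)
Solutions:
 h(c) = C1 + Integral(c/cos(c), c)


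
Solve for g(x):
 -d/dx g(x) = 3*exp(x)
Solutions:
 g(x) = C1 - 3*exp(x)


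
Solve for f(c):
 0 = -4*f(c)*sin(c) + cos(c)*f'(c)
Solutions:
 f(c) = C1/cos(c)^4


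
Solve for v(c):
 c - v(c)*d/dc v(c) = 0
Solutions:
 v(c) = -sqrt(C1 + c^2)
 v(c) = sqrt(C1 + c^2)


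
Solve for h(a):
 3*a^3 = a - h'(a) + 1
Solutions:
 h(a) = C1 - 3*a^4/4 + a^2/2 + a


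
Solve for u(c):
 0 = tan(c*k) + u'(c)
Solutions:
 u(c) = C1 - Piecewise((-log(cos(c*k))/k, Ne(k, 0)), (0, True))


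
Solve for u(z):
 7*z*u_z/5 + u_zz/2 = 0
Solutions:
 u(z) = C1 + C2*erf(sqrt(35)*z/5)


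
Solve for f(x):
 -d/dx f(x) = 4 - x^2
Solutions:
 f(x) = C1 + x^3/3 - 4*x


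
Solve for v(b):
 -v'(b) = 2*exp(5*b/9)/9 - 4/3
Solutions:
 v(b) = C1 + 4*b/3 - 2*exp(5*b/9)/5


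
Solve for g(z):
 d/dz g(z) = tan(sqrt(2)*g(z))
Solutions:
 g(z) = sqrt(2)*(pi - asin(C1*exp(sqrt(2)*z)))/2
 g(z) = sqrt(2)*asin(C1*exp(sqrt(2)*z))/2


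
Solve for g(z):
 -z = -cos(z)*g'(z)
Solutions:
 g(z) = C1 + Integral(z/cos(z), z)


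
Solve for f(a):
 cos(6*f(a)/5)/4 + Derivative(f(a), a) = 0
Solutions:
 a/4 - 5*log(sin(6*f(a)/5) - 1)/12 + 5*log(sin(6*f(a)/5) + 1)/12 = C1


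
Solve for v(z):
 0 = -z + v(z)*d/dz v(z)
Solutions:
 v(z) = -sqrt(C1 + z^2)
 v(z) = sqrt(C1 + z^2)


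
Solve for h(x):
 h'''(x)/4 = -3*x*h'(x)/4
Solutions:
 h(x) = C1 + Integral(C2*airyai(-3^(1/3)*x) + C3*airybi(-3^(1/3)*x), x)


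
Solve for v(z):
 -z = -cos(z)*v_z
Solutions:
 v(z) = C1 + Integral(z/cos(z), z)


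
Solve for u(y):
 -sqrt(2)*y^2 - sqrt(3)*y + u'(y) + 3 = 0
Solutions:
 u(y) = C1 + sqrt(2)*y^3/3 + sqrt(3)*y^2/2 - 3*y


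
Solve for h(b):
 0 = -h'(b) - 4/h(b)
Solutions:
 h(b) = -sqrt(C1 - 8*b)
 h(b) = sqrt(C1 - 8*b)


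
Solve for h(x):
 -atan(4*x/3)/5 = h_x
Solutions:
 h(x) = C1 - x*atan(4*x/3)/5 + 3*log(16*x^2 + 9)/40


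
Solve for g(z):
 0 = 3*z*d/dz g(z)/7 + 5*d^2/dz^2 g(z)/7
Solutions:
 g(z) = C1 + C2*erf(sqrt(30)*z/10)


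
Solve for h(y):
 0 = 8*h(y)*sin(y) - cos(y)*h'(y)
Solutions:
 h(y) = C1/cos(y)^8


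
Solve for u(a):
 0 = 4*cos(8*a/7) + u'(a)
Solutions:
 u(a) = C1 - 7*sin(8*a/7)/2


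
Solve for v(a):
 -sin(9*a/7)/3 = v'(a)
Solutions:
 v(a) = C1 + 7*cos(9*a/7)/27


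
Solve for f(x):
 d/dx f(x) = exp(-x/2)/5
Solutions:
 f(x) = C1 - 2*exp(-x/2)/5


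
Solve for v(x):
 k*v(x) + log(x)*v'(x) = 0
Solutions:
 v(x) = C1*exp(-k*li(x))


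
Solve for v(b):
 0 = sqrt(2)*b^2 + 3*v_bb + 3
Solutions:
 v(b) = C1 + C2*b - sqrt(2)*b^4/36 - b^2/2


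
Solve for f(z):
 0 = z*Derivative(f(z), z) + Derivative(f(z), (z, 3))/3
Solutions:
 f(z) = C1 + Integral(C2*airyai(-3^(1/3)*z) + C3*airybi(-3^(1/3)*z), z)


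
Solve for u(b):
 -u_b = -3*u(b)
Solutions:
 u(b) = C1*exp(3*b)


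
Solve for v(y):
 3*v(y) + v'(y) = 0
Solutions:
 v(y) = C1*exp(-3*y)


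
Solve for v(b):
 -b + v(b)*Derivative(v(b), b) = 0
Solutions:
 v(b) = -sqrt(C1 + b^2)
 v(b) = sqrt(C1 + b^2)


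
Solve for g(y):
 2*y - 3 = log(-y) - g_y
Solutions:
 g(y) = C1 - y^2 + y*log(-y) + 2*y


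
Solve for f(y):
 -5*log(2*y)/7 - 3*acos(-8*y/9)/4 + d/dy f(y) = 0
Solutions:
 f(y) = C1 + 5*y*log(y)/7 + 3*y*acos(-8*y/9)/4 - 5*y/7 + 5*y*log(2)/7 + 3*sqrt(81 - 64*y^2)/32


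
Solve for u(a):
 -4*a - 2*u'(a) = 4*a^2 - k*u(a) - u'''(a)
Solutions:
 u(a) = C1*exp(2^(1/3)*a*(6^(1/3)*(9*k + sqrt(3)*sqrt(27*k^2 - 32))^(1/3)/12 - 2^(1/3)*3^(5/6)*I*(9*k + sqrt(3)*sqrt(27*k^2 - 32))^(1/3)/12 - 4/((-3^(1/3) + 3^(5/6)*I)*(9*k + sqrt(3)*sqrt(27*k^2 - 32))^(1/3)))) + C2*exp(2^(1/3)*a*(6^(1/3)*(9*k + sqrt(3)*sqrt(27*k^2 - 32))^(1/3)/12 + 2^(1/3)*3^(5/6)*I*(9*k + sqrt(3)*sqrt(27*k^2 - 32))^(1/3)/12 + 4/((3^(1/3) + 3^(5/6)*I)*(9*k + sqrt(3)*sqrt(27*k^2 - 32))^(1/3)))) + C3*exp(-6^(1/3)*a*(2^(1/3)*(9*k + sqrt(3)*sqrt(27*k^2 - 32))^(1/3) + 4*3^(1/3)/(9*k + sqrt(3)*sqrt(27*k^2 - 32))^(1/3))/6) + 4*a^2/k + 4*a/k + 16*a/k^2 + 8/k^2 + 32/k^3


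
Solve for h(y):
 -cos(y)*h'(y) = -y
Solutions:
 h(y) = C1 + Integral(y/cos(y), y)


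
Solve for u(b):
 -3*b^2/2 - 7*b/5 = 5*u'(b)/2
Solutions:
 u(b) = C1 - b^3/5 - 7*b^2/25


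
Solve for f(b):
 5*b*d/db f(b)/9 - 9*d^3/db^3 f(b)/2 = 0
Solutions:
 f(b) = C1 + Integral(C2*airyai(10^(1/3)*3^(2/3)*b/9) + C3*airybi(10^(1/3)*3^(2/3)*b/9), b)


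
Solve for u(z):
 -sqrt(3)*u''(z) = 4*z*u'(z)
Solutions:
 u(z) = C1 + C2*erf(sqrt(2)*3^(3/4)*z/3)


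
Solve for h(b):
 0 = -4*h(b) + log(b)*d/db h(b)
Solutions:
 h(b) = C1*exp(4*li(b))


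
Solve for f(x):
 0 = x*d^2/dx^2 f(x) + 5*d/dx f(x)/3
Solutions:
 f(x) = C1 + C2/x^(2/3)


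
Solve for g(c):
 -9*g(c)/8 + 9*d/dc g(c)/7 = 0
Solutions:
 g(c) = C1*exp(7*c/8)


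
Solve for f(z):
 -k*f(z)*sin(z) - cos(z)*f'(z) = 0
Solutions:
 f(z) = C1*exp(k*log(cos(z)))


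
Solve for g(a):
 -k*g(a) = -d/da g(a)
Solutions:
 g(a) = C1*exp(a*k)


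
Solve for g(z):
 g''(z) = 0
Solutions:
 g(z) = C1 + C2*z


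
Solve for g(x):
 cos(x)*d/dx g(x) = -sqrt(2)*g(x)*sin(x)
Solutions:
 g(x) = C1*cos(x)^(sqrt(2))


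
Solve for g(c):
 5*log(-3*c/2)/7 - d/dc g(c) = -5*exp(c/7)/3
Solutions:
 g(c) = C1 + 5*c*log(-c)/7 + 5*c*(-1 - log(2) + log(3))/7 + 35*exp(c/7)/3


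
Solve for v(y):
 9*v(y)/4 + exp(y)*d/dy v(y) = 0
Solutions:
 v(y) = C1*exp(9*exp(-y)/4)


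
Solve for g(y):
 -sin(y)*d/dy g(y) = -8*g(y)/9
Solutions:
 g(y) = C1*(cos(y) - 1)^(4/9)/(cos(y) + 1)^(4/9)


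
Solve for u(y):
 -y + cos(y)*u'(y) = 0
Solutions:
 u(y) = C1 + Integral(y/cos(y), y)


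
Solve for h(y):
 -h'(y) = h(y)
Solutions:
 h(y) = C1*exp(-y)


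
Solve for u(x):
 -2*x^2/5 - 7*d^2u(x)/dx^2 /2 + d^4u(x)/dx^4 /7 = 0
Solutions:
 u(x) = C1 + C2*x + C3*exp(-7*sqrt(2)*x/2) + C4*exp(7*sqrt(2)*x/2) - x^4/105 - 8*x^2/1715


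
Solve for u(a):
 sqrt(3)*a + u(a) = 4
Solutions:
 u(a) = -sqrt(3)*a + 4


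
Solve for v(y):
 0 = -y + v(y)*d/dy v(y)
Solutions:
 v(y) = -sqrt(C1 + y^2)
 v(y) = sqrt(C1 + y^2)


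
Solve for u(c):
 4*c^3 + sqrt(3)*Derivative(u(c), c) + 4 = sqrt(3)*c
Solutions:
 u(c) = C1 - sqrt(3)*c^4/3 + c^2/2 - 4*sqrt(3)*c/3


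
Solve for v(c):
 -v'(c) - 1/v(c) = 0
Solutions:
 v(c) = -sqrt(C1 - 2*c)
 v(c) = sqrt(C1 - 2*c)


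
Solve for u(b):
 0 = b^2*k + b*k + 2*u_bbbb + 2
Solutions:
 u(b) = C1 + C2*b + C3*b^2 + C4*b^3 - b^6*k/720 - b^5*k/240 - b^4/24


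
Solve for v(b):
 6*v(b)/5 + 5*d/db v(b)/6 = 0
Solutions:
 v(b) = C1*exp(-36*b/25)


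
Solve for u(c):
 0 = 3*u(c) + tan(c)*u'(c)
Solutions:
 u(c) = C1/sin(c)^3


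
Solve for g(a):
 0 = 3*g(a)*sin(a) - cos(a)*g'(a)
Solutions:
 g(a) = C1/cos(a)^3


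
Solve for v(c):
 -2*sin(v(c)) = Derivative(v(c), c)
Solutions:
 v(c) = -acos((-C1 - exp(4*c))/(C1 - exp(4*c))) + 2*pi
 v(c) = acos((-C1 - exp(4*c))/(C1 - exp(4*c)))


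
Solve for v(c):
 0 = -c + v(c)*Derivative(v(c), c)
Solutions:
 v(c) = -sqrt(C1 + c^2)
 v(c) = sqrt(C1 + c^2)


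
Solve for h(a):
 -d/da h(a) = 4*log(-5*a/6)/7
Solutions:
 h(a) = C1 - 4*a*log(-a)/7 + 4*a*(-log(5) + 1 + log(6))/7


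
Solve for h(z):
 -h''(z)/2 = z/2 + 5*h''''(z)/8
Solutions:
 h(z) = C1 + C2*z + C3*sin(2*sqrt(5)*z/5) + C4*cos(2*sqrt(5)*z/5) - z^3/6


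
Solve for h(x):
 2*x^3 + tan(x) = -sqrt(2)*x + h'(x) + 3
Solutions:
 h(x) = C1 + x^4/2 + sqrt(2)*x^2/2 - 3*x - log(cos(x))


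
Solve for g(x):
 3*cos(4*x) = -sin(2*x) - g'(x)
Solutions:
 g(x) = C1 - 3*sin(4*x)/4 + cos(2*x)/2


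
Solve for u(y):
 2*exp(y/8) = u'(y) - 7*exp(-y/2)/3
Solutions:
 u(y) = C1 + 16*exp(y/8) - 14*exp(-y/2)/3


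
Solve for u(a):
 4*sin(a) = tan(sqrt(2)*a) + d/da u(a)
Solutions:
 u(a) = C1 + sqrt(2)*log(cos(sqrt(2)*a))/2 - 4*cos(a)


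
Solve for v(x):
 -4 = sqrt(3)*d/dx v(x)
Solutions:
 v(x) = C1 - 4*sqrt(3)*x/3


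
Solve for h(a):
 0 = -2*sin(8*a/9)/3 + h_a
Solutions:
 h(a) = C1 - 3*cos(8*a/9)/4


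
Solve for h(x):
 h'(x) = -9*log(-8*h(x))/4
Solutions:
 4*Integral(1/(log(-_y) + 3*log(2)), (_y, h(x)))/9 = C1 - x


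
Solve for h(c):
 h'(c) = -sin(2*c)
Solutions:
 h(c) = C1 + cos(2*c)/2


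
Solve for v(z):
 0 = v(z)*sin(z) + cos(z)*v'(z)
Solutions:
 v(z) = C1*cos(z)


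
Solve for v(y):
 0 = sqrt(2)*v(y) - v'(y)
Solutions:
 v(y) = C1*exp(sqrt(2)*y)


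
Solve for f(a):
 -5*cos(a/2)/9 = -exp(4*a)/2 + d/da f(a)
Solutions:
 f(a) = C1 + exp(4*a)/8 - 10*sin(a/2)/9


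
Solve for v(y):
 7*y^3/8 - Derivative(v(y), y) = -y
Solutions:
 v(y) = C1 + 7*y^4/32 + y^2/2


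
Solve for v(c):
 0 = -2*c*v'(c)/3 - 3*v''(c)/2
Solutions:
 v(c) = C1 + C2*erf(sqrt(2)*c/3)


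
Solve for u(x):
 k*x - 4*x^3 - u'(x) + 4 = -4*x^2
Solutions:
 u(x) = C1 + k*x^2/2 - x^4 + 4*x^3/3 + 4*x


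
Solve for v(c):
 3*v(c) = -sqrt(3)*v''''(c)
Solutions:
 v(c) = (C1*sin(sqrt(2)*3^(1/8)*c/2) + C2*cos(sqrt(2)*3^(1/8)*c/2))*exp(-sqrt(2)*3^(1/8)*c/2) + (C3*sin(sqrt(2)*3^(1/8)*c/2) + C4*cos(sqrt(2)*3^(1/8)*c/2))*exp(sqrt(2)*3^(1/8)*c/2)


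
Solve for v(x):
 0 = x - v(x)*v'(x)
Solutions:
 v(x) = -sqrt(C1 + x^2)
 v(x) = sqrt(C1 + x^2)


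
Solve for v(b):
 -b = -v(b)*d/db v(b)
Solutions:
 v(b) = -sqrt(C1 + b^2)
 v(b) = sqrt(C1 + b^2)


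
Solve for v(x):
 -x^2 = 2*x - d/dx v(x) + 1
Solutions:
 v(x) = C1 + x^3/3 + x^2 + x


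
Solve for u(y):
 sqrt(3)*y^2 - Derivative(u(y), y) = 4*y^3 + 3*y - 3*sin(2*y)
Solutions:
 u(y) = C1 - y^4 + sqrt(3)*y^3/3 - 3*y^2/2 - 3*cos(2*y)/2


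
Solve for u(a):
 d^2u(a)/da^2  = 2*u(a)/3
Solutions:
 u(a) = C1*exp(-sqrt(6)*a/3) + C2*exp(sqrt(6)*a/3)


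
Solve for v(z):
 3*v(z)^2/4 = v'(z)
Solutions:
 v(z) = -4/(C1 + 3*z)


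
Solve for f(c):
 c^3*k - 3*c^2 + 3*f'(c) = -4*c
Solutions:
 f(c) = C1 - c^4*k/12 + c^3/3 - 2*c^2/3


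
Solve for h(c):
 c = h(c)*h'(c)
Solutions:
 h(c) = -sqrt(C1 + c^2)
 h(c) = sqrt(C1 + c^2)


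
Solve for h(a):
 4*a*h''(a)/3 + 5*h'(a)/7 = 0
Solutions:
 h(a) = C1 + C2*a^(13/28)


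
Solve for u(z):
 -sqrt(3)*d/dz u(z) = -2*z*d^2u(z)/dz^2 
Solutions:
 u(z) = C1 + C2*z^(sqrt(3)/2 + 1)


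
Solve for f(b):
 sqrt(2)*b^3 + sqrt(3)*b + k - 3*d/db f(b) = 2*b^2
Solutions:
 f(b) = C1 + sqrt(2)*b^4/12 - 2*b^3/9 + sqrt(3)*b^2/6 + b*k/3


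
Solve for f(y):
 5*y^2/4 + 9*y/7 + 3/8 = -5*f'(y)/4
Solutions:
 f(y) = C1 - y^3/3 - 18*y^2/35 - 3*y/10


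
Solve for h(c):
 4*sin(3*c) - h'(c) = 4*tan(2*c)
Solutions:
 h(c) = C1 + 2*log(cos(2*c)) - 4*cos(3*c)/3


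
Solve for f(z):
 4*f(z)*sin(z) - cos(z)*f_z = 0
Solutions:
 f(z) = C1/cos(z)^4


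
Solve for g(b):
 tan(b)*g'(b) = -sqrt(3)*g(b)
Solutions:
 g(b) = C1/sin(b)^(sqrt(3))


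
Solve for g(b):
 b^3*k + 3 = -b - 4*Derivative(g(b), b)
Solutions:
 g(b) = C1 - b^4*k/16 - b^2/8 - 3*b/4


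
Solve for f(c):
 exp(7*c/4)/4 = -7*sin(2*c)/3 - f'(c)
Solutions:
 f(c) = C1 - exp(7*c/4)/7 + 7*cos(2*c)/6


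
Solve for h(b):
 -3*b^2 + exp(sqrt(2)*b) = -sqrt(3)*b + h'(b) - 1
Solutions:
 h(b) = C1 - b^3 + sqrt(3)*b^2/2 + b + sqrt(2)*exp(sqrt(2)*b)/2


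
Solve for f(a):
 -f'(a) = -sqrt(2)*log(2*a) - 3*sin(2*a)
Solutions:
 f(a) = C1 + sqrt(2)*a*(log(a) - 1) + sqrt(2)*a*log(2) - 3*cos(2*a)/2


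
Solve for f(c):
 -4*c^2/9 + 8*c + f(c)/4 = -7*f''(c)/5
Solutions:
 f(c) = C1*sin(sqrt(35)*c/14) + C2*cos(sqrt(35)*c/14) + 16*c^2/9 - 32*c - 896/45


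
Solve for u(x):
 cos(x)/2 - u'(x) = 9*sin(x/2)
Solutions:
 u(x) = C1 + sin(x)/2 + 18*cos(x/2)


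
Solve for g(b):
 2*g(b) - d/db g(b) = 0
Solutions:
 g(b) = C1*exp(2*b)


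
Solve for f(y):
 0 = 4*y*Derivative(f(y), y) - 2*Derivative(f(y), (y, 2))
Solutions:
 f(y) = C1 + C2*erfi(y)


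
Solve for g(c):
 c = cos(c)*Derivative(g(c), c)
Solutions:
 g(c) = C1 + Integral(c/cos(c), c)


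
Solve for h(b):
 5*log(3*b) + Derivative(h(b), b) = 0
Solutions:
 h(b) = C1 - 5*b*log(b) - b*log(243) + 5*b


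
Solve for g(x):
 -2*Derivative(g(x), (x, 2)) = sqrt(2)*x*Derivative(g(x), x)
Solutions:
 g(x) = C1 + C2*erf(2^(1/4)*x/2)


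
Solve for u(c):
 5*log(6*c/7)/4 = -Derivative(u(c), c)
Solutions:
 u(c) = C1 - 5*c*log(c)/4 - 5*c*log(6)/4 + 5*c/4 + 5*c*log(7)/4


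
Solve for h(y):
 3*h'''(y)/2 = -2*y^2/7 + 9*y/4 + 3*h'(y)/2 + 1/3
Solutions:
 h(y) = C1 + C2*exp(-y) + C3*exp(y) + 4*y^3/63 - 3*y^2/4 + 10*y/63


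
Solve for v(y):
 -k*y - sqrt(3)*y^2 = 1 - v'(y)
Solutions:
 v(y) = C1 + k*y^2/2 + sqrt(3)*y^3/3 + y


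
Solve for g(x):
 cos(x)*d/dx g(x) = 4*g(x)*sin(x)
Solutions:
 g(x) = C1/cos(x)^4


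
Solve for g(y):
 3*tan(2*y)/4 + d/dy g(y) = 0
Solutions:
 g(y) = C1 + 3*log(cos(2*y))/8


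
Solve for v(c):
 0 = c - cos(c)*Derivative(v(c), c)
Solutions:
 v(c) = C1 + Integral(c/cos(c), c)


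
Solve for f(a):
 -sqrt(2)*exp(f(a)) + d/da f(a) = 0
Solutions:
 f(a) = log(-1/(C1 + sqrt(2)*a))


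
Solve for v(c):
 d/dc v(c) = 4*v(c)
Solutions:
 v(c) = C1*exp(4*c)


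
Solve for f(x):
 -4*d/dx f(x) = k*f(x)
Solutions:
 f(x) = C1*exp(-k*x/4)


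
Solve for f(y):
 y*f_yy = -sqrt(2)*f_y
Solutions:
 f(y) = C1 + C2*y^(1 - sqrt(2))


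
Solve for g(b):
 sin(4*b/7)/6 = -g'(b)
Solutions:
 g(b) = C1 + 7*cos(4*b/7)/24


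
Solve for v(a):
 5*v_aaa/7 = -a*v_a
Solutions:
 v(a) = C1 + Integral(C2*airyai(-5^(2/3)*7^(1/3)*a/5) + C3*airybi(-5^(2/3)*7^(1/3)*a/5), a)


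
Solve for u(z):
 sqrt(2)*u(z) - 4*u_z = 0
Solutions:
 u(z) = C1*exp(sqrt(2)*z/4)


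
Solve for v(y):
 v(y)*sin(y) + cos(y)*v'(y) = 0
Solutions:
 v(y) = C1*cos(y)


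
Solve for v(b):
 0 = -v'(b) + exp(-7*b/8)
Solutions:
 v(b) = C1 - 8*exp(-7*b/8)/7


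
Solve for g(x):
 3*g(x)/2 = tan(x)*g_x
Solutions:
 g(x) = C1*sin(x)^(3/2)


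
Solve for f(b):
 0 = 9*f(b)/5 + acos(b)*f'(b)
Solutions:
 f(b) = C1*exp(-9*Integral(1/acos(b), b)/5)


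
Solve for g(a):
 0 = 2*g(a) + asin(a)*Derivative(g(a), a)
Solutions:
 g(a) = C1*exp(-2*Integral(1/asin(a), a))


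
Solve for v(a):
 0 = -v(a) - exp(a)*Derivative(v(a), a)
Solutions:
 v(a) = C1*exp(exp(-a))


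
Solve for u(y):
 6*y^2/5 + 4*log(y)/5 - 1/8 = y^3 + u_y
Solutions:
 u(y) = C1 - y^4/4 + 2*y^3/5 + 4*y*log(y)/5 - 37*y/40


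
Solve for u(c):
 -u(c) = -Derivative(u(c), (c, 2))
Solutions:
 u(c) = C1*exp(-c) + C2*exp(c)


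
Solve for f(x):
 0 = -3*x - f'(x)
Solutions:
 f(x) = C1 - 3*x^2/2


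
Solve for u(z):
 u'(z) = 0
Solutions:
 u(z) = C1


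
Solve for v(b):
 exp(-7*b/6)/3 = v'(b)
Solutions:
 v(b) = C1 - 2*exp(-7*b/6)/7


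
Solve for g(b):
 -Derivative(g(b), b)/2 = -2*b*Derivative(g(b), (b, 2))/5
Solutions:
 g(b) = C1 + C2*b^(9/4)


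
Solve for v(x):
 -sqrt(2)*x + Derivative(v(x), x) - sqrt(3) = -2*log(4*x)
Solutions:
 v(x) = C1 + sqrt(2)*x^2/2 - 2*x*log(x) - x*log(16) + sqrt(3)*x + 2*x


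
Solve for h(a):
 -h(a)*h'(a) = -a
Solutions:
 h(a) = -sqrt(C1 + a^2)
 h(a) = sqrt(C1 + a^2)


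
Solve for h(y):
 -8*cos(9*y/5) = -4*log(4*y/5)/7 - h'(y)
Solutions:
 h(y) = C1 - 4*y*log(y)/7 - 8*y*log(2)/7 + 4*y/7 + 4*y*log(5)/7 + 40*sin(9*y/5)/9


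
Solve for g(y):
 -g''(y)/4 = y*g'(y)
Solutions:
 g(y) = C1 + C2*erf(sqrt(2)*y)


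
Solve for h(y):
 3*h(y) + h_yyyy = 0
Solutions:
 h(y) = (C1*sin(sqrt(2)*3^(1/4)*y/2) + C2*cos(sqrt(2)*3^(1/4)*y/2))*exp(-sqrt(2)*3^(1/4)*y/2) + (C3*sin(sqrt(2)*3^(1/4)*y/2) + C4*cos(sqrt(2)*3^(1/4)*y/2))*exp(sqrt(2)*3^(1/4)*y/2)


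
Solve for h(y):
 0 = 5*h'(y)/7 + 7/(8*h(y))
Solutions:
 h(y) = -sqrt(C1 - 245*y)/10
 h(y) = sqrt(C1 - 245*y)/10


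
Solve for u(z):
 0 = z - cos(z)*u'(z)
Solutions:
 u(z) = C1 + Integral(z/cos(z), z)


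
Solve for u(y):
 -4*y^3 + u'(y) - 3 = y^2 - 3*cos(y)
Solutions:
 u(y) = C1 + y^4 + y^3/3 + 3*y - 3*sin(y)


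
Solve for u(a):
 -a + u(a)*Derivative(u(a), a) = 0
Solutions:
 u(a) = -sqrt(C1 + a^2)
 u(a) = sqrt(C1 + a^2)


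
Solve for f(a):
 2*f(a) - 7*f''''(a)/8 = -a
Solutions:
 f(a) = C1*exp(-2*7^(3/4)*a/7) + C2*exp(2*7^(3/4)*a/7) + C3*sin(2*7^(3/4)*a/7) + C4*cos(2*7^(3/4)*a/7) - a/2


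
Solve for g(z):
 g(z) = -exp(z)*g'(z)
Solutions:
 g(z) = C1*exp(exp(-z))


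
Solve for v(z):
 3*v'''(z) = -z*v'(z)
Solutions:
 v(z) = C1 + Integral(C2*airyai(-3^(2/3)*z/3) + C3*airybi(-3^(2/3)*z/3), z)


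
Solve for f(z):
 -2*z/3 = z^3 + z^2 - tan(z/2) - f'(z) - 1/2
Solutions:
 f(z) = C1 + z^4/4 + z^3/3 + z^2/3 - z/2 + 2*log(cos(z/2))


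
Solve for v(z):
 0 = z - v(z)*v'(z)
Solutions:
 v(z) = -sqrt(C1 + z^2)
 v(z) = sqrt(C1 + z^2)


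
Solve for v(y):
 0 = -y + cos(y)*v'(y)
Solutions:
 v(y) = C1 + Integral(y/cos(y), y)


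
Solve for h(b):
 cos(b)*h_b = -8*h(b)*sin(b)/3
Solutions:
 h(b) = C1*cos(b)^(8/3)


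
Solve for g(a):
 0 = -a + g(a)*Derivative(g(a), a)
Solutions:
 g(a) = -sqrt(C1 + a^2)
 g(a) = sqrt(C1 + a^2)


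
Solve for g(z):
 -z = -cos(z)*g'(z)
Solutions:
 g(z) = C1 + Integral(z/cos(z), z)


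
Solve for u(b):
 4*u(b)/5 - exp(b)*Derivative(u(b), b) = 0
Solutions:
 u(b) = C1*exp(-4*exp(-b)/5)


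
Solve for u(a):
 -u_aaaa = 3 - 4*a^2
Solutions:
 u(a) = C1 + C2*a + C3*a^2 + C4*a^3 + a^6/90 - a^4/8


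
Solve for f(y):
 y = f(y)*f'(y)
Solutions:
 f(y) = -sqrt(C1 + y^2)
 f(y) = sqrt(C1 + y^2)


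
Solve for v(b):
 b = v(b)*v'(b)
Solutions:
 v(b) = -sqrt(C1 + b^2)
 v(b) = sqrt(C1 + b^2)


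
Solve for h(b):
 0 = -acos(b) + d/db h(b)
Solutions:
 h(b) = C1 + b*acos(b) - sqrt(1 - b^2)


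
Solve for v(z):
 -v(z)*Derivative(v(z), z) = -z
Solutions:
 v(z) = -sqrt(C1 + z^2)
 v(z) = sqrt(C1 + z^2)


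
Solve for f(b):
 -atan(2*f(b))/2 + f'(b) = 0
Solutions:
 Integral(1/atan(2*_y), (_y, f(b))) = C1 + b/2


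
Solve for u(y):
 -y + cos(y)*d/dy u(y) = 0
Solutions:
 u(y) = C1 + Integral(y/cos(y), y)


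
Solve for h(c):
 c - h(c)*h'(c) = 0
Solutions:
 h(c) = -sqrt(C1 + c^2)
 h(c) = sqrt(C1 + c^2)


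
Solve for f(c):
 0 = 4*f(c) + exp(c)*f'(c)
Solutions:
 f(c) = C1*exp(4*exp(-c))


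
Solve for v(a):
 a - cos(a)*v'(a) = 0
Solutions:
 v(a) = C1 + Integral(a/cos(a), a)


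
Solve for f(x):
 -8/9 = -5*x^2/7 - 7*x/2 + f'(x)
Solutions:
 f(x) = C1 + 5*x^3/21 + 7*x^2/4 - 8*x/9


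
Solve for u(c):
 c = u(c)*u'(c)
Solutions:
 u(c) = -sqrt(C1 + c^2)
 u(c) = sqrt(C1 + c^2)


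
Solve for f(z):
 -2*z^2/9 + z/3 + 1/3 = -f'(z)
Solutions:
 f(z) = C1 + 2*z^3/27 - z^2/6 - z/3


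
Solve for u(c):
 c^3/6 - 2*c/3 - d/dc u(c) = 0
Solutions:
 u(c) = C1 + c^4/24 - c^2/3


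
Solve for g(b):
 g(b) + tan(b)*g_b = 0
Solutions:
 g(b) = C1/sin(b)


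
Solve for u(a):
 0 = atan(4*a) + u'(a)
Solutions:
 u(a) = C1 - a*atan(4*a) + log(16*a^2 + 1)/8


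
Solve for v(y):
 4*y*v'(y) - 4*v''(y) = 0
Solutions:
 v(y) = C1 + C2*erfi(sqrt(2)*y/2)


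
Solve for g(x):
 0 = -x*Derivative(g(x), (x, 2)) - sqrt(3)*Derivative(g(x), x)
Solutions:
 g(x) = C1 + C2*x^(1 - sqrt(3))


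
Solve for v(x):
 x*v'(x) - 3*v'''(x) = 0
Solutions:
 v(x) = C1 + Integral(C2*airyai(3^(2/3)*x/3) + C3*airybi(3^(2/3)*x/3), x)


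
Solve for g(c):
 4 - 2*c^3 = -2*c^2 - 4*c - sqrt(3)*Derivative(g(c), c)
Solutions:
 g(c) = C1 + sqrt(3)*c^4/6 - 2*sqrt(3)*c^3/9 - 2*sqrt(3)*c^2/3 - 4*sqrt(3)*c/3


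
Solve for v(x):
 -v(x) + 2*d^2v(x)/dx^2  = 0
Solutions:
 v(x) = C1*exp(-sqrt(2)*x/2) + C2*exp(sqrt(2)*x/2)


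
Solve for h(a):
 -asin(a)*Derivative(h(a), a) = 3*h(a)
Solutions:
 h(a) = C1*exp(-3*Integral(1/asin(a), a))


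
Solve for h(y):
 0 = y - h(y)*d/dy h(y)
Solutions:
 h(y) = -sqrt(C1 + y^2)
 h(y) = sqrt(C1 + y^2)


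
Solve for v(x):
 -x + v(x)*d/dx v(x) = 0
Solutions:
 v(x) = -sqrt(C1 + x^2)
 v(x) = sqrt(C1 + x^2)


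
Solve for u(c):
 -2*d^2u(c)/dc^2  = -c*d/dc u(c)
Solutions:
 u(c) = C1 + C2*erfi(c/2)


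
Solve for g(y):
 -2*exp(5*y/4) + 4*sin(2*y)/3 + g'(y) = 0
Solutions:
 g(y) = C1 + 8*exp(5*y/4)/5 + 2*cos(2*y)/3


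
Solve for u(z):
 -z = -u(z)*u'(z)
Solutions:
 u(z) = -sqrt(C1 + z^2)
 u(z) = sqrt(C1 + z^2)


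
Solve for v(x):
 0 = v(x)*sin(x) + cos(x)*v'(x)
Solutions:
 v(x) = C1*cos(x)


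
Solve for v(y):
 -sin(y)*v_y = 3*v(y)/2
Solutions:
 v(y) = C1*(cos(y) + 1)^(3/4)/(cos(y) - 1)^(3/4)


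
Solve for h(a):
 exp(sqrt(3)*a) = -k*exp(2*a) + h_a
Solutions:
 h(a) = C1 + k*exp(2*a)/2 + sqrt(3)*exp(sqrt(3)*a)/3


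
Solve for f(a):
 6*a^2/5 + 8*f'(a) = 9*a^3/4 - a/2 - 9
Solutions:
 f(a) = C1 + 9*a^4/128 - a^3/20 - a^2/32 - 9*a/8


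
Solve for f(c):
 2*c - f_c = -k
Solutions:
 f(c) = C1 + c^2 + c*k


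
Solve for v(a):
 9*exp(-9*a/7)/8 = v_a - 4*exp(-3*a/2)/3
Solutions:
 v(a) = C1 - 8*exp(-3*a/2)/9 - 7*exp(-9*a/7)/8


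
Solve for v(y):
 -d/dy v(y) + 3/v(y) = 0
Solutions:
 v(y) = -sqrt(C1 + 6*y)
 v(y) = sqrt(C1 + 6*y)


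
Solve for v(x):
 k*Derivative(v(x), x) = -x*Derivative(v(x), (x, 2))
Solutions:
 v(x) = C1 + x^(1 - re(k))*(C2*sin(log(x)*Abs(im(k))) + C3*cos(log(x)*im(k)))


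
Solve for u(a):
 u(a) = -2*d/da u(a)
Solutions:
 u(a) = C1*exp(-a/2)


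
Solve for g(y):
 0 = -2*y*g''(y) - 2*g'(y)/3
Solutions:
 g(y) = C1 + C2*y^(2/3)


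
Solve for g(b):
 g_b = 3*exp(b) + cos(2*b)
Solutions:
 g(b) = C1 + 3*exp(b) + sin(2*b)/2


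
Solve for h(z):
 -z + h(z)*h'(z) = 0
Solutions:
 h(z) = -sqrt(C1 + z^2)
 h(z) = sqrt(C1 + z^2)


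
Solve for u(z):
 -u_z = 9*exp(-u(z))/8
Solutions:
 u(z) = log(C1 - 9*z/8)


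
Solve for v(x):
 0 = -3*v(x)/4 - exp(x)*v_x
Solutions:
 v(x) = C1*exp(3*exp(-x)/4)


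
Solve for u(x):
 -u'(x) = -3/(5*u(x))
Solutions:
 u(x) = -sqrt(C1 + 30*x)/5
 u(x) = sqrt(C1 + 30*x)/5


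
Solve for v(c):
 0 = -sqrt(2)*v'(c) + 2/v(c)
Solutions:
 v(c) = -sqrt(C1 + 2*sqrt(2)*c)
 v(c) = sqrt(C1 + 2*sqrt(2)*c)


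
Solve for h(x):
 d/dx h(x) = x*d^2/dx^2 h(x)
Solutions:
 h(x) = C1 + C2*x^2


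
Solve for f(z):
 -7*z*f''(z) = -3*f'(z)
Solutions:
 f(z) = C1 + C2*z^(10/7)


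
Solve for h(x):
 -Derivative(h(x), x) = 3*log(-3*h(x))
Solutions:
 Integral(1/(log(-_y) + log(3)), (_y, h(x)))/3 = C1 - x


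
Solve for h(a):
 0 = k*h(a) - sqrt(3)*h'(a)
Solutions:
 h(a) = C1*exp(sqrt(3)*a*k/3)


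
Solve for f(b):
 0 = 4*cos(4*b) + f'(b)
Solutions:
 f(b) = C1 - sin(4*b)


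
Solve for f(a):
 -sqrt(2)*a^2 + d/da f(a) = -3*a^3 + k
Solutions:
 f(a) = C1 - 3*a^4/4 + sqrt(2)*a^3/3 + a*k


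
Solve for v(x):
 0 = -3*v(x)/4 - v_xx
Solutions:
 v(x) = C1*sin(sqrt(3)*x/2) + C2*cos(sqrt(3)*x/2)


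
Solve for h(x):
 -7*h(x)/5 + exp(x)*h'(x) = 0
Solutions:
 h(x) = C1*exp(-7*exp(-x)/5)


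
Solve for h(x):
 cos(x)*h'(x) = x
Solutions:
 h(x) = C1 + Integral(x/cos(x), x)


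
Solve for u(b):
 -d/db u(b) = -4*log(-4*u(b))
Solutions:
 -Integral(1/(log(-_y) + 2*log(2)), (_y, u(b)))/4 = C1 - b


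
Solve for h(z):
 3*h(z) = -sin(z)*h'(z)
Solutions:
 h(z) = C1*(cos(z) + 1)^(3/2)/(cos(z) - 1)^(3/2)


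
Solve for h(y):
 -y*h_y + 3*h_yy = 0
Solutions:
 h(y) = C1 + C2*erfi(sqrt(6)*y/6)


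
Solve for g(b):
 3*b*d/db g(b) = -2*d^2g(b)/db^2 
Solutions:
 g(b) = C1 + C2*erf(sqrt(3)*b/2)


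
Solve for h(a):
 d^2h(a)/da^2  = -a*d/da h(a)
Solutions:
 h(a) = C1 + C2*erf(sqrt(2)*a/2)


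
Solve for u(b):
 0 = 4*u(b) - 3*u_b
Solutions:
 u(b) = C1*exp(4*b/3)


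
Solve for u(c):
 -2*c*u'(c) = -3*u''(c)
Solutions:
 u(c) = C1 + C2*erfi(sqrt(3)*c/3)


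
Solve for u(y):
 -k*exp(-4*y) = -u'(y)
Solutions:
 u(y) = C1 - k*exp(-4*y)/4


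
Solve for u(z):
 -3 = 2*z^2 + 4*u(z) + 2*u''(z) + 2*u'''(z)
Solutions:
 u(z) = C1*exp(z*(-2 + (3*sqrt(87) + 28)^(-1/3) + (3*sqrt(87) + 28)^(1/3))/6)*sin(sqrt(3)*z*(-(3*sqrt(87) + 28)^(1/3) + (3*sqrt(87) + 28)^(-1/3))/6) + C2*exp(z*(-2 + (3*sqrt(87) + 28)^(-1/3) + (3*sqrt(87) + 28)^(1/3))/6)*cos(sqrt(3)*z*(-(3*sqrt(87) + 28)^(1/3) + (3*sqrt(87) + 28)^(-1/3))/6) + C3*exp(-z*((3*sqrt(87) + 28)^(-1/3) + 1 + (3*sqrt(87) + 28)^(1/3))/3) - z^2/2 - 1/4


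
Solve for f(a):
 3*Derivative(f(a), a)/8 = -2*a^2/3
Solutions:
 f(a) = C1 - 16*a^3/27


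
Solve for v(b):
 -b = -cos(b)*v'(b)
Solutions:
 v(b) = C1 + Integral(b/cos(b), b)


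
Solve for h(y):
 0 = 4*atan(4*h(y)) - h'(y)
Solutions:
 Integral(1/atan(4*_y), (_y, h(y))) = C1 + 4*y


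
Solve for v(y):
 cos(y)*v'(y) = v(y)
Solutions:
 v(y) = C1*sqrt(sin(y) + 1)/sqrt(sin(y) - 1)


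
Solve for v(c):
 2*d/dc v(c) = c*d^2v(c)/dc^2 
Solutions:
 v(c) = C1 + C2*c^3


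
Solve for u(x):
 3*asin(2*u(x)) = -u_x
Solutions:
 Integral(1/asin(2*_y), (_y, u(x))) = C1 - 3*x


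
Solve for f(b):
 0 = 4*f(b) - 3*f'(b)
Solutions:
 f(b) = C1*exp(4*b/3)


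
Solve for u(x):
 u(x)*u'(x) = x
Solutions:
 u(x) = -sqrt(C1 + x^2)
 u(x) = sqrt(C1 + x^2)


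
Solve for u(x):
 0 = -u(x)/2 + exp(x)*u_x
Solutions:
 u(x) = C1*exp(-exp(-x)/2)


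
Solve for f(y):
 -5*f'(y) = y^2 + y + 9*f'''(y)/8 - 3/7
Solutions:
 f(y) = C1 + C2*sin(2*sqrt(10)*y/3) + C3*cos(2*sqrt(10)*y/3) - y^3/15 - y^2/10 + 123*y/700


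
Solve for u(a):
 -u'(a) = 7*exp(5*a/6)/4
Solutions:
 u(a) = C1 - 21*exp(5*a/6)/10


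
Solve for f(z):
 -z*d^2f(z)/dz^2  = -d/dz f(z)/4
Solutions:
 f(z) = C1 + C2*z^(5/4)


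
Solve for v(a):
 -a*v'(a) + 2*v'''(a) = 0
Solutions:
 v(a) = C1 + Integral(C2*airyai(2^(2/3)*a/2) + C3*airybi(2^(2/3)*a/2), a)


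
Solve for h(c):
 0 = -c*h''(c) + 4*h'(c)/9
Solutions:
 h(c) = C1 + C2*c^(13/9)


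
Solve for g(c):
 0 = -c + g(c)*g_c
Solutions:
 g(c) = -sqrt(C1 + c^2)
 g(c) = sqrt(C1 + c^2)


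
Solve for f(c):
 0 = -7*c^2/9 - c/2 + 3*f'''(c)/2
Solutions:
 f(c) = C1 + C2*c + C3*c^2 + 7*c^5/810 + c^4/72


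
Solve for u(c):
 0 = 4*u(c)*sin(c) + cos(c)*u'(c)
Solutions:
 u(c) = C1*cos(c)^4


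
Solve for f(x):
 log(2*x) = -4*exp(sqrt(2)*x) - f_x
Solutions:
 f(x) = C1 - x*log(x) + x*(1 - log(2)) - 2*sqrt(2)*exp(sqrt(2)*x)


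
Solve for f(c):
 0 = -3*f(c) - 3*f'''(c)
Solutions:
 f(c) = C3*exp(-c) + (C1*sin(sqrt(3)*c/2) + C2*cos(sqrt(3)*c/2))*exp(c/2)


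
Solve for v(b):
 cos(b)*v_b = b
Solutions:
 v(b) = C1 + Integral(b/cos(b), b)


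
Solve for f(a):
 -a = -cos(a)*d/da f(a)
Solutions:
 f(a) = C1 + Integral(a/cos(a), a)


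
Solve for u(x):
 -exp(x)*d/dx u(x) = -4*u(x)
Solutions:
 u(x) = C1*exp(-4*exp(-x))


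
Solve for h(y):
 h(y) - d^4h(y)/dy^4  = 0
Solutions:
 h(y) = C1*exp(-y) + C2*exp(y) + C3*sin(y) + C4*cos(y)


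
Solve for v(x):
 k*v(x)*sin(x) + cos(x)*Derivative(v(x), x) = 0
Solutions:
 v(x) = C1*exp(k*log(cos(x)))


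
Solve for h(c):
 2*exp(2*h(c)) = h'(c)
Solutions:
 h(c) = log(-sqrt(-1/(C1 + 2*c))) - log(2)/2
 h(c) = log(-1/(C1 + 2*c))/2 - log(2)/2


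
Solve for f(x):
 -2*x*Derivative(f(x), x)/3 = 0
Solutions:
 f(x) = C1


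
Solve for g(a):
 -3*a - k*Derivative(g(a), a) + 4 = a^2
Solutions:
 g(a) = C1 - a^3/(3*k) - 3*a^2/(2*k) + 4*a/k


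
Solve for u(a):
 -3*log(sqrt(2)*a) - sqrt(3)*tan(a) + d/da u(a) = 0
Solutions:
 u(a) = C1 + 3*a*log(a) - 3*a + 3*a*log(2)/2 - sqrt(3)*log(cos(a))


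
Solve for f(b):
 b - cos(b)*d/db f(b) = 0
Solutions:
 f(b) = C1 + Integral(b/cos(b), b)


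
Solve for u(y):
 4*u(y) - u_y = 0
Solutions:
 u(y) = C1*exp(4*y)


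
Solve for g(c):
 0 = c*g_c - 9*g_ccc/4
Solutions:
 g(c) = C1 + Integral(C2*airyai(2^(2/3)*3^(1/3)*c/3) + C3*airybi(2^(2/3)*3^(1/3)*c/3), c)


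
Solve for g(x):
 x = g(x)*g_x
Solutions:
 g(x) = -sqrt(C1 + x^2)
 g(x) = sqrt(C1 + x^2)


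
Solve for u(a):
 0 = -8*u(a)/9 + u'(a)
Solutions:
 u(a) = C1*exp(8*a/9)


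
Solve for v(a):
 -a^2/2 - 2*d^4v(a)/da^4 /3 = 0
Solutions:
 v(a) = C1 + C2*a + C3*a^2 + C4*a^3 - a^6/480


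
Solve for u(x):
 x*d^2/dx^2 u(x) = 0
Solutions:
 u(x) = C1 + C2*x


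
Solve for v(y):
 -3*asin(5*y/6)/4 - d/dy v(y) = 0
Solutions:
 v(y) = C1 - 3*y*asin(5*y/6)/4 - 3*sqrt(36 - 25*y^2)/20


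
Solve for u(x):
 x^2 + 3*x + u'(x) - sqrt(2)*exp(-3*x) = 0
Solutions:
 u(x) = C1 - x^3/3 - 3*x^2/2 - sqrt(2)*exp(-3*x)/3


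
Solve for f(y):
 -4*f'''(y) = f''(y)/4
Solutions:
 f(y) = C1 + C2*y + C3*exp(-y/16)


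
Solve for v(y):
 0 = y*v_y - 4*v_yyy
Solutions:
 v(y) = C1 + Integral(C2*airyai(2^(1/3)*y/2) + C3*airybi(2^(1/3)*y/2), y)


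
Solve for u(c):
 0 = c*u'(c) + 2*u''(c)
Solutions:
 u(c) = C1 + C2*erf(c/2)


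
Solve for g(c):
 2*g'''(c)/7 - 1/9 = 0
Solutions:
 g(c) = C1 + C2*c + C3*c^2 + 7*c^3/108


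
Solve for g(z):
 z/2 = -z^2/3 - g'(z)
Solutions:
 g(z) = C1 - z^3/9 - z^2/4


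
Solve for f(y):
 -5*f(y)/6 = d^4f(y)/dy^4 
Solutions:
 f(y) = (C1*sin(10^(1/4)*3^(3/4)*y/6) + C2*cos(10^(1/4)*3^(3/4)*y/6))*exp(-10^(1/4)*3^(3/4)*y/6) + (C3*sin(10^(1/4)*3^(3/4)*y/6) + C4*cos(10^(1/4)*3^(3/4)*y/6))*exp(10^(1/4)*3^(3/4)*y/6)
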